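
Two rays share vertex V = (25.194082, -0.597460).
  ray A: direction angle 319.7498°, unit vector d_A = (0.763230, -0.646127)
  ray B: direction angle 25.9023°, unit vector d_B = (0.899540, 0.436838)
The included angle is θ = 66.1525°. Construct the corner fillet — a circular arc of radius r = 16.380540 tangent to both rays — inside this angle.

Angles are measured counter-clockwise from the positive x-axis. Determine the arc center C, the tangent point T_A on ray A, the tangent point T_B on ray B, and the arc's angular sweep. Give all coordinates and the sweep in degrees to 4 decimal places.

center=(54.9736,-4.3457) T_A=(44.3897,-16.8479) T_B=(47.8180,10.3892) sweep=113.8475

bisector direction at 352.8261° = (0.992172,-0.124882)
center distance |VC| = r/sin(θ/2) = 16.380540/sin(33.0763°) = 30.014475
C = V + |VC|·bis = (54.9736,-4.3457)
T_A = V + ((C−V)·d_A)·d_A = V + 25.1505·d_A = (44.3897,-16.8479)
T_B = V + ((C−V)·d_B)·d_B = V + 25.1505·d_B = (47.8180,10.3892)
sweep = 180° − θ = 113.8475°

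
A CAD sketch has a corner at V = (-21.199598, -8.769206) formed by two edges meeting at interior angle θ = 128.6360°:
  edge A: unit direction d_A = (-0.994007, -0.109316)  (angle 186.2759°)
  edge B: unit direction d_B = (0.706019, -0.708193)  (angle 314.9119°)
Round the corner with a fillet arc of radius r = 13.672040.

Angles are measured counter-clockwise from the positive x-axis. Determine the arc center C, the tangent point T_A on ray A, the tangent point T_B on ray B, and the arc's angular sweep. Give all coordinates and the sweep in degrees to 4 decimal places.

bisector direction at 250.5939° = (-0.332262,-0.943187)
center distance |VC| = r/sin(θ/2) = 13.672040/sin(64.3180°) = 15.170705
C = V + |VC|·bis = (-26.2402,-23.0780)
T_A = V + ((C−V)·d_A)·d_A = V + 6.5746·d_A = (-27.7348,-9.4879)
T_B = V + ((C−V)·d_B)·d_B = V + 6.5746·d_B = (-16.5578,-13.4253)
sweep = 180° − θ = 51.3640°

center=(-26.2402,-23.0780) T_A=(-27.7348,-9.4879) T_B=(-16.5578,-13.4253) sweep=51.3640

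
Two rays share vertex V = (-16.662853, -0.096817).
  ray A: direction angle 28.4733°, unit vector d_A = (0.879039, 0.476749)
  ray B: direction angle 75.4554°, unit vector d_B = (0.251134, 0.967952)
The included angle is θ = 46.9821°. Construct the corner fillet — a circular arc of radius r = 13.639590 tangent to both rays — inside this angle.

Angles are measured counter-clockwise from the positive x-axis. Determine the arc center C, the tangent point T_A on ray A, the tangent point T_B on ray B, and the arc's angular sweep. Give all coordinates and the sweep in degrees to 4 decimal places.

bisector direction at 51.9643° = (0.616152,0.787628)
center distance |VC| = r/sin(θ/2) = 13.639590/sin(23.4911°) = 34.218242
C = V + |VC|·bis = (4.4208,26.8544)
T_A = V + ((C−V)·d_A)·d_A = V + 31.3823·d_A = (10.9234,14.8647)
T_B = V + ((C−V)·d_B)·d_B = V + 31.3823·d_B = (-8.7817,30.2798)
sweep = 180° − θ = 133.0179°

center=(4.4208,26.8544) T_A=(10.9234,14.8647) T_B=(-8.7817,30.2798) sweep=133.0179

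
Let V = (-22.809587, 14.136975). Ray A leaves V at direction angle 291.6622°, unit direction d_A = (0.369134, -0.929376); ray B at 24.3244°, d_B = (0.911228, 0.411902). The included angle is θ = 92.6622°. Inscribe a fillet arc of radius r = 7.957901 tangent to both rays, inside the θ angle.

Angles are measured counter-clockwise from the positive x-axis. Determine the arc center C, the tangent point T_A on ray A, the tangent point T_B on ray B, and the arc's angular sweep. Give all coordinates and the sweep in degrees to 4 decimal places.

bisector direction at 337.9933° = (0.927140,-0.374715)
center distance |VC| = r/sin(θ/2) = 7.957901/sin(46.3311°) = 11.001574
C = V + |VC|·bis = (-12.6096,10.0145)
T_A = V + ((C−V)·d_A)·d_A = V + 7.5965·d_A = (-20.0055,7.0770)
T_B = V + ((C−V)·d_B)·d_B = V + 7.5965·d_B = (-15.8875,17.2660)
sweep = 180° − θ = 87.3378°

center=(-12.6096,10.0145) T_A=(-20.0055,7.0770) T_B=(-15.8875,17.2660) sweep=87.3378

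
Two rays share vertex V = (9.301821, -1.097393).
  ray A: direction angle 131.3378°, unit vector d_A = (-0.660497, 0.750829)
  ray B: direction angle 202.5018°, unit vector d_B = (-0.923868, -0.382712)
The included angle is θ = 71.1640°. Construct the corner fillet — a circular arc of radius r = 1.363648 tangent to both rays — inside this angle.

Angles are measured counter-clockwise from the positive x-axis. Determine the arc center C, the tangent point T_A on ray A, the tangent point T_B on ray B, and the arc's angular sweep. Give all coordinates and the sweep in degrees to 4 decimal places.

bisector direction at 166.9198° = (-0.974054,0.226315)
center distance |VC| = r/sin(θ/2) = 1.363648/sin(35.5820°) = 2.343571
C = V + |VC|·bis = (7.0191,-0.5670)
T_A = V + ((C−V)·d_A)·d_A = V + 1.9060·d_A = (8.0429,0.3337)
T_B = V + ((C−V)·d_B)·d_B = V + 1.9060·d_B = (7.5409,-1.8268)
sweep = 180° − θ = 108.8360°

center=(7.0191,-0.5670) T_A=(8.0429,0.3337) T_B=(7.5409,-1.8268) sweep=108.8360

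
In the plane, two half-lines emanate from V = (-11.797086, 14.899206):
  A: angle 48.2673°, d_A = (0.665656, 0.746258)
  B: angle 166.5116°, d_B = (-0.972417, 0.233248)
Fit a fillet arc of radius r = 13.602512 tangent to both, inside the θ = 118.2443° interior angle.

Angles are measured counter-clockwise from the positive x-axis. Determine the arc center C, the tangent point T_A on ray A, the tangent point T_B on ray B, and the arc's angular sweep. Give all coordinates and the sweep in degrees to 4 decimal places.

bisector direction at 107.3894° = (-0.298865,0.954295)
center distance |VC| = r/sin(θ/2) = 13.602512/sin(59.1221°) = 15.848879
C = V + |VC|·bis = (-16.5338,30.0237)
T_A = V + ((C−V)·d_A)·d_A = V + 8.1338·d_A = (-6.3828,20.9691)
T_B = V + ((C−V)·d_B)·d_B = V + 8.1338·d_B = (-19.7065,16.7964)
sweep = 180° − θ = 61.7557°

center=(-16.5338,30.0237) T_A=(-6.3828,20.9691) T_B=(-19.7065,16.7964) sweep=61.7557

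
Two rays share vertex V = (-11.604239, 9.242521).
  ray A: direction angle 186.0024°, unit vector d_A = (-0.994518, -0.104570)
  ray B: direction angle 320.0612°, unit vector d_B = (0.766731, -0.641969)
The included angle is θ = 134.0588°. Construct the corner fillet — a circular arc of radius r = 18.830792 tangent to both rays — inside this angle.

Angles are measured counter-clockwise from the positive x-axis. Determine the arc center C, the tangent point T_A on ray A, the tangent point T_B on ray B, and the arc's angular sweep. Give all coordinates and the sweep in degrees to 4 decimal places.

center=(-17.5731,-10.3197) T_A=(-19.5423,8.4079) T_B=(-5.4844,4.1185) sweep=45.9412

bisector direction at 253.0318° = (-0.291841,-0.956467)
center distance |VC| = r/sin(θ/2) = 18.830792/sin(67.0294°) = 20.452574
C = V + |VC|·bis = (-17.5731,-10.3197)
T_A = V + ((C−V)·d_A)·d_A = V + 7.9818·d_A = (-19.5423,8.4079)
T_B = V + ((C−V)·d_B)·d_B = V + 7.9818·d_B = (-5.4844,4.1185)
sweep = 180° − θ = 45.9412°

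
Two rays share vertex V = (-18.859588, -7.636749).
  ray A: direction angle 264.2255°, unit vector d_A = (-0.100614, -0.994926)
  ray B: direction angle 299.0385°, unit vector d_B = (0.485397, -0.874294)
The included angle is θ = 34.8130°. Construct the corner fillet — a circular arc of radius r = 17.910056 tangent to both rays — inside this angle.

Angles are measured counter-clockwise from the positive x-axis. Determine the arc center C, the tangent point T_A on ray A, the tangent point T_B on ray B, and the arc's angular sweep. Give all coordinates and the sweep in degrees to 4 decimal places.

center=(-6.7883,-66.2772) T_A=(-24.6075,-64.4752) T_B=(8.8704,-57.5837) sweep=145.1870

bisector direction at 281.6320° = (0.201625,-0.979463)
center distance |VC| = r/sin(θ/2) = 17.910056/sin(17.4065°) = 59.870009
C = V + |VC|·bis = (-6.7883,-66.2772)
T_A = V + ((C−V)·d_A)·d_A = V + 57.1283·d_A = (-24.6075,-64.4752)
T_B = V + ((C−V)·d_B)·d_B = V + 57.1283·d_B = (8.8704,-57.5837)
sweep = 180° − θ = 145.1870°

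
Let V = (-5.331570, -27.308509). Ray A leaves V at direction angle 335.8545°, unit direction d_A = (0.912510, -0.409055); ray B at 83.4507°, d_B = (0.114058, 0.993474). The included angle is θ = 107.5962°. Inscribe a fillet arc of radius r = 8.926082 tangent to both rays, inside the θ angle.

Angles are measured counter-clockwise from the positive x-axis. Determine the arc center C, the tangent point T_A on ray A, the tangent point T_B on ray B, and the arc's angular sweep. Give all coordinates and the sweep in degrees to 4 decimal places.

bisector direction at 29.6526° = (0.869041,0.494740)
center distance |VC| = r/sin(θ/2) = 8.926082/sin(53.7981°) = 11.061633
C = V + |VC|·bis = (4.2814,-21.8359)
T_A = V + ((C−V)·d_A)·d_A = V + 6.5334·d_A = (0.6302,-29.9810)
T_B = V + ((C−V)·d_B)·d_B = V + 6.5334·d_B = (-4.5864,-20.8178)
sweep = 180° − θ = 72.4038°

center=(4.2814,-21.8359) T_A=(0.6302,-29.9810) T_B=(-4.5864,-20.8178) sweep=72.4038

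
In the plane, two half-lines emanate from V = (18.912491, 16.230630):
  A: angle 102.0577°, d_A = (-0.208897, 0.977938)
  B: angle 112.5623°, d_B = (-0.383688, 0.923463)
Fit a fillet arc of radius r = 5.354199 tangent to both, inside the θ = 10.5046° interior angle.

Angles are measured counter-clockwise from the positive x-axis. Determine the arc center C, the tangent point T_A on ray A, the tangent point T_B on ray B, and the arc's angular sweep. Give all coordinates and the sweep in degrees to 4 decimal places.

center=(1.5095,72.0708) T_A=(6.7456,73.1893) T_B=(-3.4349,70.0165) sweep=169.4954

bisector direction at 107.3100° = (-0.297542,0.954709)
center distance |VC| = r/sin(θ/2) = 5.354199/sin(5.2523°) = 58.489249
C = V + |VC|·bis = (1.5095,72.0708)
T_A = V + ((C−V)·d_A)·d_A = V + 58.2437·d_A = (6.7456,73.1893)
T_B = V + ((C−V)·d_B)·d_B = V + 58.2437·d_B = (-3.4349,70.0165)
sweep = 180° − θ = 169.4954°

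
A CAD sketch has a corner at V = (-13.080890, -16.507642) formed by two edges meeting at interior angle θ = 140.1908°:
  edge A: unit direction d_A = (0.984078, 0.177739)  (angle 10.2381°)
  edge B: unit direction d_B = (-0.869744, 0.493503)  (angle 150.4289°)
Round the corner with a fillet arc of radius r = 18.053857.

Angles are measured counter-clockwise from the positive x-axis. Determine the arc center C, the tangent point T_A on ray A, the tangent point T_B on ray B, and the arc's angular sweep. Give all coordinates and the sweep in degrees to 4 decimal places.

bisector direction at 80.3335° = (0.167913,0.985802)
center distance |VC| = r/sin(θ/2) = 18.053857/sin(70.0954°) = 19.200904
C = V + |VC|·bis = (-9.8568,2.4206)
T_A = V + ((C−V)·d_A)·d_A = V + 6.5370·d_A = (-6.6479,-15.3458)
T_B = V + ((C−V)·d_B)·d_B = V + 6.5370·d_B = (-18.7664,-13.2816)
sweep = 180° − θ = 39.8092°

center=(-9.8568,2.4206) T_A=(-6.6479,-15.3458) T_B=(-18.7664,-13.2816) sweep=39.8092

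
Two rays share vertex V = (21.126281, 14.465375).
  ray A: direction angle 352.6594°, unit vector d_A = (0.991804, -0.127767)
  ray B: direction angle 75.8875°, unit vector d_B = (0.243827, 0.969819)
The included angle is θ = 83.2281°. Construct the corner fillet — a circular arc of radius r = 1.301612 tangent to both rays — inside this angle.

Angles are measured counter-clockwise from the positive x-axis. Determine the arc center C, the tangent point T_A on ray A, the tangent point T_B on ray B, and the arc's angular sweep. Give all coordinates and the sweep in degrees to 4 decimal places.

center=(22.7459,15.5691) T_A=(22.5796,14.2782) T_B=(21.4836,15.8865) sweep=96.7719

bisector direction at 34.2735° = (0.826359,0.563143)
center distance |VC| = r/sin(θ/2) = 1.301612/sin(41.6140°) = 1.959936
C = V + |VC|·bis = (22.7459,15.5691)
T_A = V + ((C−V)·d_A)·d_A = V + 1.4653·d_A = (22.5796,14.2782)
T_B = V + ((C−V)·d_B)·d_B = V + 1.4653·d_B = (21.4836,15.8865)
sweep = 180° − θ = 96.7719°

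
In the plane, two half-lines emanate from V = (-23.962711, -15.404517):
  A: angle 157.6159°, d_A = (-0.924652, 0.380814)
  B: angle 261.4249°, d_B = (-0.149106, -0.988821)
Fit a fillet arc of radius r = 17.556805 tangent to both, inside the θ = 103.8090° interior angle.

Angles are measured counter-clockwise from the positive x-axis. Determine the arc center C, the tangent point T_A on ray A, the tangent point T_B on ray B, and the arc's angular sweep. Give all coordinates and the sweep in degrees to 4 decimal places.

center=(-43.3756,-26.3969) T_A=(-36.6897,-10.1630) T_B=(-26.0150,-29.0147) sweep=76.1910

bisector direction at 209.5204° = (-0.870180,-0.492733)
center distance |VC| = r/sin(θ/2) = 17.556805/sin(51.9045°) = 22.308988
C = V + |VC|·bis = (-43.3756,-26.3969)
T_A = V + ((C−V)·d_A)·d_A = V + 13.7641·d_A = (-36.6897,-10.1630)
T_B = V + ((C−V)·d_B)·d_B = V + 13.7641·d_B = (-26.0150,-29.0147)
sweep = 180° − θ = 76.1910°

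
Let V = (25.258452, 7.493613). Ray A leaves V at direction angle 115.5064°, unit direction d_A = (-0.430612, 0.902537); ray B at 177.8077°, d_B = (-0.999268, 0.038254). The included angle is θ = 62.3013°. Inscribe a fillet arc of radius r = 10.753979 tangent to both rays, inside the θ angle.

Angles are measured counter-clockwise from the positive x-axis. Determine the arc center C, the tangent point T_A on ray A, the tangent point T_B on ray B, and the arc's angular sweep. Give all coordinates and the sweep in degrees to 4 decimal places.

bisector direction at 146.6570° = (-0.835396,0.549649)
center distance |VC| = r/sin(θ/2) = 10.753979/sin(31.1506°) = 20.789069
C = V + |VC|·bis = (7.8914,18.9203)
T_A = V + ((C−V)·d_A)·d_A = V + 17.7915·d_A = (17.5972,23.5511)
T_B = V + ((C−V)·d_B)·d_B = V + 17.7915·d_B = (7.4800,8.1742)
sweep = 180° − θ = 117.6987°

center=(7.8914,18.9203) T_A=(17.5972,23.5511) T_B=(7.4800,8.1742) sweep=117.6987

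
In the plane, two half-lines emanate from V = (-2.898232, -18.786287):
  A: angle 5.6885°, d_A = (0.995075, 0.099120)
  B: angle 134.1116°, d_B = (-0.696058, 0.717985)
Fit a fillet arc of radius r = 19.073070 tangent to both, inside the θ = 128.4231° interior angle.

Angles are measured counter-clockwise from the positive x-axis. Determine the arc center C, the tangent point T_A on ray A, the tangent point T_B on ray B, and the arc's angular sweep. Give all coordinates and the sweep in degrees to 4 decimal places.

center=(4.3814,1.1063) T_A=(6.2719,-17.8728) T_B=(-9.3128,-12.1697) sweep=51.5769

bisector direction at 69.9000° = (0.343659,0.939095)
center distance |VC| = r/sin(θ/2) = 19.073070/sin(64.2116°) = 21.182733
C = V + |VC|·bis = (4.3814,1.1063)
T_A = V + ((C−V)·d_A)·d_A = V + 9.2155·d_A = (6.2719,-17.8728)
T_B = V + ((C−V)·d_B)·d_B = V + 9.2155·d_B = (-9.3128,-12.1697)
sweep = 180° − θ = 51.5769°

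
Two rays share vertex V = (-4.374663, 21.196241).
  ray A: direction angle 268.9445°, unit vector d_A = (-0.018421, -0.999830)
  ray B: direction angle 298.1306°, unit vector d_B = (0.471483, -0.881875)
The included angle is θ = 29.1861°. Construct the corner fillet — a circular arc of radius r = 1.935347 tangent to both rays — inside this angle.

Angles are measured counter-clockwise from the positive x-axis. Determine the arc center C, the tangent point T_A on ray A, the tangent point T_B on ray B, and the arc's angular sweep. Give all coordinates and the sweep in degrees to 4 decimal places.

center=(-2.5766,13.7282) T_A=(-4.5116,13.7639) T_B=(-0.8698,14.6407) sweep=150.8139

bisector direction at 283.5376° = (0.234083,-0.972217)
center distance |VC| = r/sin(θ/2) = 1.935347/sin(14.5930°) = 7.681412
C = V + |VC|·bis = (-2.5766,13.7282)
T_A = V + ((C−V)·d_A)·d_A = V + 7.4336·d_A = (-4.5116,13.7639)
T_B = V + ((C−V)·d_B)·d_B = V + 7.4336·d_B = (-0.8698,14.6407)
sweep = 180° − θ = 150.8139°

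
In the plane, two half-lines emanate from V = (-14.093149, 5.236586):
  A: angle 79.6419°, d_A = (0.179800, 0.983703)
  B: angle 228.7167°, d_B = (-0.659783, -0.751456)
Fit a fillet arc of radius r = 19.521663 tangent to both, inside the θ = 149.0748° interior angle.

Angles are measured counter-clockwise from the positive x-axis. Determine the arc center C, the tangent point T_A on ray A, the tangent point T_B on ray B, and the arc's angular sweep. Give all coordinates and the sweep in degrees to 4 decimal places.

bisector direction at 154.1793° = (-0.900161,0.435556)
center distance |VC| = r/sin(θ/2) = 19.521663/sin(74.5374°) = 20.254791
C = V + |VC|·bis = (-32.3257,14.0587)
T_A = V + ((C−V)·d_A)·d_A = V + 5.4001·d_A = (-13.1222,10.5487)
T_B = V + ((C−V)·d_B)·d_B = V + 5.4001·d_B = (-17.6561,1.1786)
sweep = 180° − θ = 30.9252°

center=(-32.3257,14.0587) T_A=(-13.1222,10.5487) T_B=(-17.6561,1.1786) sweep=30.9252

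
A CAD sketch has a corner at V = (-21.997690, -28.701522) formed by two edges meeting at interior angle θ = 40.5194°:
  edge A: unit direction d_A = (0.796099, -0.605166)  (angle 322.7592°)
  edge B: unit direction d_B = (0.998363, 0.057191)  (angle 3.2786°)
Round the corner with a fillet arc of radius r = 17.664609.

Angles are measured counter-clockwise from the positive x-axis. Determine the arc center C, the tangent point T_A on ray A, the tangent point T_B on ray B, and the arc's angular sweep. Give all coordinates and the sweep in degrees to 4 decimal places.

bisector direction at 343.0189° = (0.956401,-0.292056)
center distance |VC| = r/sin(θ/2) = 17.664609/sin(20.2597°) = 51.013108
C = V + |VC|·bis = (26.7913,-43.6002)
T_A = V + ((C−V)·d_A)·d_A = V + 47.8571·d_A = (16.1013,-57.6630)
T_B = V + ((C−V)·d_B)·d_B = V + 47.8571·d_B = (25.7810,-25.9645)
sweep = 180° − θ = 139.4806°

center=(26.7913,-43.6002) T_A=(16.1013,-57.6630) T_B=(25.7810,-25.9645) sweep=139.4806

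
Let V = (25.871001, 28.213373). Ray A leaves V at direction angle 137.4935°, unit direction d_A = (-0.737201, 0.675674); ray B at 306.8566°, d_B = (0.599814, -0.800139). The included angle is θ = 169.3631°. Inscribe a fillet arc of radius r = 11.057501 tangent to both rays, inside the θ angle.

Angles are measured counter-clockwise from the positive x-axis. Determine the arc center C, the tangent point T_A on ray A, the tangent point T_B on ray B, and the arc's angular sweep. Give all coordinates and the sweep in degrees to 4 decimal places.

center=(17.6409,20.7573) T_A=(25.1122,28.9089) T_B=(26.4884,27.3897) sweep=10.6369

bisector direction at 222.1751° = (-0.741097,-0.671398)
center distance |VC| = r/sin(θ/2) = 11.057501/sin(84.6816°) = 11.105310
C = V + |VC|·bis = (17.6409,20.7573)
T_A = V + ((C−V)·d_A)·d_A = V + 1.0294·d_A = (25.1122,28.9089)
T_B = V + ((C−V)·d_B)·d_B = V + 1.0294·d_B = (26.4884,27.3897)
sweep = 180° − θ = 10.6369°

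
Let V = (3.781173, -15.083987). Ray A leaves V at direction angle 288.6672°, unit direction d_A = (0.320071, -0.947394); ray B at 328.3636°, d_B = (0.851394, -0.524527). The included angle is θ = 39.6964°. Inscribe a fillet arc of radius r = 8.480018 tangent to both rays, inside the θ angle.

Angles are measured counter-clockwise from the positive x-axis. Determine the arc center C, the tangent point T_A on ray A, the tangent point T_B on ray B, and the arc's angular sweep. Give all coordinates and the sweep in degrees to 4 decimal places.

center=(19.3342,-34.6261) T_A=(11.3003,-37.3403) T_B=(23.7822,-27.4062) sweep=140.3036

bisector direction at 308.5154° = (0.622725,-0.782441)
center distance |VC| = r/sin(θ/2) = 8.480018/sin(19.8482°) = 24.975805
C = V + |VC|·bis = (19.3342,-34.6261)
T_A = V + ((C−V)·d_A)·d_A = V + 23.4921·d_A = (11.3003,-37.3403)
T_B = V + ((C−V)·d_B)·d_B = V + 23.4921·d_B = (23.7822,-27.4062)
sweep = 180° − θ = 140.3036°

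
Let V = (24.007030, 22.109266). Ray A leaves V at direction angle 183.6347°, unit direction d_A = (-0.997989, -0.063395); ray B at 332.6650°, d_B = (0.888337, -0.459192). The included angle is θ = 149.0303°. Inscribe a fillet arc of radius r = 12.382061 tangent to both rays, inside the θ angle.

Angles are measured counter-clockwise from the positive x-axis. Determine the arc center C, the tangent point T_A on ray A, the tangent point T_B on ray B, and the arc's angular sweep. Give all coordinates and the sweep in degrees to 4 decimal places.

center=(21.3686,9.5346) T_A=(20.5836,21.8918) T_B=(27.0543,20.5341) sweep=30.9697

bisector direction at 258.1499° = (-0.205353,-0.978688)
center distance |VC| = r/sin(θ/2) = 12.382061/sin(74.5152°) = 12.848446
C = V + |VC|·bis = (21.3686,9.5346)
T_A = V + ((C−V)·d_A)·d_A = V + 3.4303·d_A = (20.5836,21.8918)
T_B = V + ((C−V)·d_B)·d_B = V + 3.4303·d_B = (27.0543,20.5341)
sweep = 180° − θ = 30.9697°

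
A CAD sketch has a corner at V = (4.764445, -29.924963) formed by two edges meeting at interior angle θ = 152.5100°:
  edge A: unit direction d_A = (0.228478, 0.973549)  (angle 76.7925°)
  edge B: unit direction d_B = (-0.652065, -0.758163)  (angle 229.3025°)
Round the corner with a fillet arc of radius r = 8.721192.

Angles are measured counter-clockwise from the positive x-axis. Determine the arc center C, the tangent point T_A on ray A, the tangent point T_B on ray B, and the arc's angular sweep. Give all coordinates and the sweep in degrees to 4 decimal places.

bisector direction at 153.0475° = (-0.891383,0.453252)
center distance |VC| = r/sin(θ/2) = 8.721192/sin(76.2550°) = 8.978305
C = V + |VC|·bis = (-3.2387,-25.8555)
T_A = V + ((C−V)·d_A)·d_A = V + 2.1333·d_A = (5.2518,-27.8481)
T_B = V + ((C−V)·d_B)·d_B = V + 2.1333·d_B = (3.3734,-31.5423)
sweep = 180° − θ = 27.4900°

center=(-3.2387,-25.8555) T_A=(5.2518,-27.8481) T_B=(3.3734,-31.5423) sweep=27.4900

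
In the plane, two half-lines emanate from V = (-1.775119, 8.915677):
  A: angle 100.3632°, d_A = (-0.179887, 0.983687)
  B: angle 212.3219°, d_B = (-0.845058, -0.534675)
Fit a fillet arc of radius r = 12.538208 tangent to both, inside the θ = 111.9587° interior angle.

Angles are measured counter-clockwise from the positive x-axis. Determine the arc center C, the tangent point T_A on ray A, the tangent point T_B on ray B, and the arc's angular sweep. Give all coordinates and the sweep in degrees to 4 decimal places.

center=(-15.6313,14.9858) T_A=(-3.2976,17.2413) T_B=(-8.9274,4.3903) sweep=68.0413

bisector direction at 156.3425° = (-0.915961,0.401268)
center distance |VC| = r/sin(θ/2) = 12.538208/sin(55.9793°) = 15.127490
C = V + |VC|·bis = (-15.6313,14.9858)
T_A = V + ((C−V)·d_A)·d_A = V + 8.4637·d_A = (-3.2976,17.2413)
T_B = V + ((C−V)·d_B)·d_B = V + 8.4637·d_B = (-8.9274,4.3903)
sweep = 180° − θ = 68.0413°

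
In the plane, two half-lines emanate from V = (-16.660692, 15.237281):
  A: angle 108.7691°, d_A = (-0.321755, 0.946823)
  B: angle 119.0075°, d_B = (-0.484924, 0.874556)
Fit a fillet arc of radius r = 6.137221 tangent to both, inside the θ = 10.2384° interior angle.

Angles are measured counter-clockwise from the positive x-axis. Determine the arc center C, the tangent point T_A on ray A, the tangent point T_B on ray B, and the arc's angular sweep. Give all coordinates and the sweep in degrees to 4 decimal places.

center=(-44.5140,78.1265) T_A=(-38.7031,80.1012) T_B=(-49.8814,75.1504) sweep=169.7616

bisector direction at 113.8883° = (-0.404955,0.914337)
center distance |VC| = r/sin(θ/2) = 6.137221/sin(5.1192°) = 68.781283
C = V + |VC|·bis = (-44.5140,78.1265)
T_A = V + ((C−V)·d_A)·d_A = V + 68.5069·d_A = (-38.7031,80.1012)
T_B = V + ((C−V)·d_B)·d_B = V + 68.5069·d_B = (-49.8814,75.1504)
sweep = 180° − θ = 169.7616°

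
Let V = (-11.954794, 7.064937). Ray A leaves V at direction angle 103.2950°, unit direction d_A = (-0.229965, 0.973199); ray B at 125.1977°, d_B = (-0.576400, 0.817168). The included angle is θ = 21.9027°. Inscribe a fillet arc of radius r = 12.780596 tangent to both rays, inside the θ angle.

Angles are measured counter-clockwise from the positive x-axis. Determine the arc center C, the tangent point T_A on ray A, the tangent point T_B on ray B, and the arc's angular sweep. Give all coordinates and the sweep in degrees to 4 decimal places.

bisector direction at 114.2464° = (-0.410661,0.911788)
center distance |VC| = r/sin(θ/2) = 12.780596/sin(10.9513°) = 67.274996
C = V + |VC|·bis = (-39.5820,68.4055)
T_A = V + ((C−V)·d_A)·d_A = V + 66.0498·d_A = (-27.1439,71.3446)
T_B = V + ((C−V)·d_B)·d_B = V + 66.0498·d_B = (-50.0259,61.0388)
sweep = 180° − θ = 158.0973°

center=(-39.5820,68.4055) T_A=(-27.1439,71.3446) T_B=(-50.0259,61.0388) sweep=158.0973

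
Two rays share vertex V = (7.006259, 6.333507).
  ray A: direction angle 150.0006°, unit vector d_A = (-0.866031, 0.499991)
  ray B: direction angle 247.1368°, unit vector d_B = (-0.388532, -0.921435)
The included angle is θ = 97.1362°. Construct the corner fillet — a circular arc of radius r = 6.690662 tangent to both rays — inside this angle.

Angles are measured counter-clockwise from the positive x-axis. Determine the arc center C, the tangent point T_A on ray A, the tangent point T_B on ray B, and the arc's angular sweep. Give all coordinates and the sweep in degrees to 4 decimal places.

center=(-1.4531,3.4918) T_A=(1.8921,9.2861) T_B=(4.7119,0.8922) sweep=82.8638

bisector direction at 198.5687° = (-0.947943,-0.318442)
center distance |VC| = r/sin(θ/2) = 6.690662/sin(48.5681°) = 8.923943
C = V + |VC|·bis = (-1.4531,3.4918)
T_A = V + ((C−V)·d_A)·d_A = V + 5.9052·d_A = (1.8921,9.2861)
T_B = V + ((C−V)·d_B)·d_B = V + 5.9052·d_B = (4.7119,0.8922)
sweep = 180° − θ = 82.8638°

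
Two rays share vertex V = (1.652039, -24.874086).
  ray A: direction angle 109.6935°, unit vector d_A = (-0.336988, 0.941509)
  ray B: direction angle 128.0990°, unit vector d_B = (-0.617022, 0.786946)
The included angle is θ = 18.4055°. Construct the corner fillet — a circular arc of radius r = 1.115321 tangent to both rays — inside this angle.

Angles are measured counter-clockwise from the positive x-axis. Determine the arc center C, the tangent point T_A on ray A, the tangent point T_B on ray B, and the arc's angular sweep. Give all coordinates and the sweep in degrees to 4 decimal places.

bisector direction at 118.8963° = (-0.483225,0.875496)
center distance |VC| = r/sin(θ/2) = 1.115321/sin(9.2027°) = 6.973870
C = V + |VC|·bis = (-1.7179,-18.7685)
T_A = V + ((C−V)·d_A)·d_A = V + 6.8841·d_A = (-0.6678,-18.3926)
T_B = V + ((C−V)·d_B)·d_B = V + 6.8841·d_B = (-2.5956,-19.4567)
sweep = 180° − θ = 161.5945°

center=(-1.7179,-18.7685) T_A=(-0.6678,-18.3926) T_B=(-2.5956,-19.4567) sweep=161.5945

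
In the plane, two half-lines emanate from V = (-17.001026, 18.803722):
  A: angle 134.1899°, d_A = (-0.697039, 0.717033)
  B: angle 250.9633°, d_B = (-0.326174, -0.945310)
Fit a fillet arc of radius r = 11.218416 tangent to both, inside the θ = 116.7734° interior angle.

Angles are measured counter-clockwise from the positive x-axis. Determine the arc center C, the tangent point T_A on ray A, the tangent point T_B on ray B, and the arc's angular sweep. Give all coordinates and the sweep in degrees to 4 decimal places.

center=(-29.8582,15.9353) T_A=(-21.8142,23.7550) T_B=(-19.2533,12.2762) sweep=63.2266

bisector direction at 192.5766° = (-0.976006,-0.217745)
center distance |VC| = r/sin(θ/2) = 11.218416/sin(58.3867°) = 13.173258
C = V + |VC|·bis = (-29.8582,15.9353)
T_A = V + ((C−V)·d_A)·d_A = V + 6.9052·d_A = (-21.8142,23.7550)
T_B = V + ((C−V)·d_B)·d_B = V + 6.9052·d_B = (-19.2533,12.2762)
sweep = 180° − θ = 63.2266°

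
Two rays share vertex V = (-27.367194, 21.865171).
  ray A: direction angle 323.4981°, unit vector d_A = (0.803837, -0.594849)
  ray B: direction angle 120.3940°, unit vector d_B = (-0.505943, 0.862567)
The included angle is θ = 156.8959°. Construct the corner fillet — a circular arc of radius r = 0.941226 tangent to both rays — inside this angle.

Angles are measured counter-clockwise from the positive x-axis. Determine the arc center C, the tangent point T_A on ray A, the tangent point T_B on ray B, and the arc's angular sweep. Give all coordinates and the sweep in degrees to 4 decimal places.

bisector direction at 41.9461° = (0.743775,0.668431)
center distance |VC| = r/sin(θ/2) = 0.941226/sin(78.4480°) = 0.960686
C = V + |VC|·bis = (-26.6527,22.5073)
T_A = V + ((C−V)·d_A)·d_A = V + 0.1924·d_A = (-27.2125,21.7507)
T_B = V + ((C−V)·d_B)·d_B = V + 0.1924·d_B = (-27.4645,22.0311)
sweep = 180° − θ = 23.1041°

center=(-26.6527,22.5073) T_A=(-27.2125,21.7507) T_B=(-27.4645,22.0311) sweep=23.1041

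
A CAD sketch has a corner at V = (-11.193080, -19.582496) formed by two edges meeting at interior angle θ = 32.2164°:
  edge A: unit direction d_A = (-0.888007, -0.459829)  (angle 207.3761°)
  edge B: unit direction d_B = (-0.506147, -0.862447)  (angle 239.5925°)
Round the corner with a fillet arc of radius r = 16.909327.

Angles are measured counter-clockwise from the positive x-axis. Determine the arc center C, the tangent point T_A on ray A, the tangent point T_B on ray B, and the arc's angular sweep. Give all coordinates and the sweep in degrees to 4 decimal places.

bisector direction at 223.4843° = (-0.725563,-0.688156)
center distance |VC| = r/sin(θ/2) = 16.909327/sin(16.1082°) = 60.945020
C = V + |VC|·bis = (-55.4125,-61.5222)
T_A = V + ((C−V)·d_A)·d_A = V + 58.5523·d_A = (-63.1879,-46.5066)
T_B = V + ((C−V)·d_B)·d_B = V + 58.5523·d_B = (-40.8291,-70.0808)
sweep = 180° − θ = 147.7836°

center=(-55.4125,-61.5222) T_A=(-63.1879,-46.5066) T_B=(-40.8291,-70.0808) sweep=147.7836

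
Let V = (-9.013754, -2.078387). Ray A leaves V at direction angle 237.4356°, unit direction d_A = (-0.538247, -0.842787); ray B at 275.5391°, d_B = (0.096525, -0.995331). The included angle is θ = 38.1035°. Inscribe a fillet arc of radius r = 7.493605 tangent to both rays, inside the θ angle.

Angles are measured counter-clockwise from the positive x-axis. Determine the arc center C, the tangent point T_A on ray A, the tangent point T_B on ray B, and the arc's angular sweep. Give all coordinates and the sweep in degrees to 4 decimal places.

center=(-14.3778,-24.3997) T_A=(-20.6934,-20.3663) T_B=(-6.9192,-23.6764) sweep=141.8965

bisector direction at 256.4873° = (-0.233660,-0.972318)
center distance |VC| = r/sin(θ/2) = 7.493605/sin(19.0517°) = 22.956800
C = V + |VC|·bis = (-14.3778,-24.3997)
T_A = V + ((C−V)·d_A)·d_A = V + 21.6993·d_A = (-20.6934,-20.3663)
T_B = V + ((C−V)·d_B)·d_B = V + 21.6993·d_B = (-6.9192,-23.6764)
sweep = 180° − θ = 141.8965°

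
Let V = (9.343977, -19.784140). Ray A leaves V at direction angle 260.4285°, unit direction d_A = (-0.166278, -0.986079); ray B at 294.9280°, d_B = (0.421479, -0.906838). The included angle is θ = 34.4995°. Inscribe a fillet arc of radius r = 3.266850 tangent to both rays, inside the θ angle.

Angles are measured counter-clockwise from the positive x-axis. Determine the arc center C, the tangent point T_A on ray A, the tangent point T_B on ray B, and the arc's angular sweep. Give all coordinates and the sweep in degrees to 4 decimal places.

bisector direction at 277.6782° = (0.133610,-0.991034)
center distance |VC| = r/sin(θ/2) = 3.266850/sin(17.2497°) = 11.016654
C = V + |VC|·bis = (10.8159,-30.7020)
T_A = V + ((C−V)·d_A)·d_A = V + 10.5211·d_A = (7.5945,-30.1588)
T_B = V + ((C−V)·d_B)·d_B = V + 10.5211·d_B = (13.7784,-29.3251)
sweep = 180° − θ = 145.5005°

center=(10.8159,-30.7020) T_A=(7.5945,-30.1588) T_B=(13.7784,-29.3251) sweep=145.5005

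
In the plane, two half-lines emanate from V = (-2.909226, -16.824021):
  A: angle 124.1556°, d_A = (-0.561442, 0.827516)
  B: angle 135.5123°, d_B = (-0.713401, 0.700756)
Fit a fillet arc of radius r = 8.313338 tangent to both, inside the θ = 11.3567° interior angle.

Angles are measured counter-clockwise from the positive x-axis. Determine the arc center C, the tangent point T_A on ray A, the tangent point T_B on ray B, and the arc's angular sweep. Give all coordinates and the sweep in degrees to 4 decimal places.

bisector direction at 129.8340° = (-0.640565,0.767904)
center distance |VC| = r/sin(θ/2) = 8.313338/sin(5.6784°) = 84.020853
C = V + |VC|·bis = (-56.7300,47.6959)
T_A = V + ((C−V)·d_A)·d_A = V + 83.6086·d_A = (-49.8506,52.3634)
T_B = V + ((C−V)·d_B)·d_B = V + 83.6086·d_B = (-62.5557,41.7652)
sweep = 180° − θ = 168.6433°

center=(-56.7300,47.6959) T_A=(-49.8506,52.3634) T_B=(-62.5557,41.7652) sweep=168.6433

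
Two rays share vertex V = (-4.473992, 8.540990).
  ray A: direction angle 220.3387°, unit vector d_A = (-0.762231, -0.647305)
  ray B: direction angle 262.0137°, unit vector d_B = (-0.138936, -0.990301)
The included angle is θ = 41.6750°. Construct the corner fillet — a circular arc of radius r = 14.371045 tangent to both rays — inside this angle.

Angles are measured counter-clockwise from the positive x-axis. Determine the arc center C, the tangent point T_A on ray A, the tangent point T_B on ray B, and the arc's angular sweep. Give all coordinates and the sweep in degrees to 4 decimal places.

center=(-23.9516,-26.8537) T_A=(-33.2540,-15.8997) T_B=(-9.7199,-28.8504) sweep=138.3250

bisector direction at 241.1762° = (-0.482118,-0.876106)
center distance |VC| = r/sin(θ/2) = 14.371045/sin(20.8375°) = 40.400024
C = V + |VC|·bis = (-23.9516,-26.8537)
T_A = V + ((C−V)·d_A)·d_A = V + 37.7576·d_A = (-33.2540,-15.8997)
T_B = V + ((C−V)·d_B)·d_B = V + 37.7576·d_B = (-9.7199,-28.8504)
sweep = 180° − θ = 138.3250°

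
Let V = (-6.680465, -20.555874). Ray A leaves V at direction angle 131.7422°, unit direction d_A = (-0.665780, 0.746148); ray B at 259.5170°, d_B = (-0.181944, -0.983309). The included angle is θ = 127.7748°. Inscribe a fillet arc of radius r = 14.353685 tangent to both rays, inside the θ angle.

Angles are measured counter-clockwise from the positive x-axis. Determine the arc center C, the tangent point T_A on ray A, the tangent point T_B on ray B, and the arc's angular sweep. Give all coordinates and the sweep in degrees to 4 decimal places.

center=(-22.0747,-24.8626) T_A=(-11.3647,-15.3062) T_B=(-7.9606,-27.4742) sweep=52.2252

bisector direction at 195.6296° = (-0.963024,-0.269417)
center distance |VC| = r/sin(θ/2) = 14.353685/sin(63.8874°) = 15.985291
C = V + |VC|·bis = (-22.0747,-24.8626)
T_A = V + ((C−V)·d_A)·d_A = V + 7.0357·d_A = (-11.3647,-15.3062)
T_B = V + ((C−V)·d_B)·d_B = V + 7.0357·d_B = (-7.9606,-27.4742)
sweep = 180° − θ = 52.2252°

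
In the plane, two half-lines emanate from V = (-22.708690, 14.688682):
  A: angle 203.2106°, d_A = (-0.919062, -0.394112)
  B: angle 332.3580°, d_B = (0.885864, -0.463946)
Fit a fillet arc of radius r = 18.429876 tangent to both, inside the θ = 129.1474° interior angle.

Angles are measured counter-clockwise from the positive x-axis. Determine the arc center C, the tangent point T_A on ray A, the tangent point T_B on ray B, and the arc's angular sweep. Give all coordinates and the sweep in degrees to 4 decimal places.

center=(-23.4976,-5.7025) T_A=(-30.7611,11.2357) T_B=(-14.9472,10.6238) sweep=50.8526

bisector direction at 267.7843° = (-0.038662,-0.999252)
center distance |VC| = r/sin(θ/2) = 18.429876/sin(64.5737°) = 20.406482
C = V + |VC|·bis = (-23.4976,-5.7025)
T_A = V + ((C−V)·d_A)·d_A = V + 8.7615·d_A = (-30.7611,11.2357)
T_B = V + ((C−V)·d_B)·d_B = V + 8.7615·d_B = (-14.9472,10.6238)
sweep = 180° − θ = 50.8526°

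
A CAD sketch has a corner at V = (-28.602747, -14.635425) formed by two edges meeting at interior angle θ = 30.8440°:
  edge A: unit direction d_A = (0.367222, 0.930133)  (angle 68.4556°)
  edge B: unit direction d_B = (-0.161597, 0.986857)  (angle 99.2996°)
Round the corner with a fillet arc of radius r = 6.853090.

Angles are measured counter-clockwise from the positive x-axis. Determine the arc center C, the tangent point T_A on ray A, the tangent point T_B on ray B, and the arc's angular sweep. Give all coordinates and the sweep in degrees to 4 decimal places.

bisector direction at 83.8776° = (0.106653,0.994296)
center distance |VC| = r/sin(θ/2) = 6.853090/sin(15.4220°) = 25.770638
C = V + |VC|·bis = (-25.8542,10.9882)
T_A = V + ((C−V)·d_A)·d_A = V + 24.8427·d_A = (-19.4799,8.4716)
T_B = V + ((C−V)·d_B)·d_B = V + 24.8427·d_B = (-32.6173,9.8808)
sweep = 180° − θ = 149.1560°

center=(-25.8542,10.9882) T_A=(-19.4799,8.4716) T_B=(-32.6173,9.8808) sweep=149.1560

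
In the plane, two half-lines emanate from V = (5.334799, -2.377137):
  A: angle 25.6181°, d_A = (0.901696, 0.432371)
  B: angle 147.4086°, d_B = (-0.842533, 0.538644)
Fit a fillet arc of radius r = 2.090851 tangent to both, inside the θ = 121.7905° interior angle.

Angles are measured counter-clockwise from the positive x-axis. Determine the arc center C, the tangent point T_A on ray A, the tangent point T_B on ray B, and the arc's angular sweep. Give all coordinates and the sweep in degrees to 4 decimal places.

bisector direction at 86.5134° = (0.060816,0.998149)
center distance |VC| = r/sin(θ/2) = 2.090851/sin(60.8952°) = 2.393012
C = V + |VC|·bis = (5.4803,0.0114)
T_A = V + ((C−V)·d_A)·d_A = V + 1.1640·d_A = (6.3844,-1.8739)
T_B = V + ((C−V)·d_B)·d_B = V + 1.1640·d_B = (4.3541,-1.7502)
sweep = 180° − θ = 58.2095°

center=(5.4803,0.0114) T_A=(6.3844,-1.8739) T_B=(4.3541,-1.7502) sweep=58.2095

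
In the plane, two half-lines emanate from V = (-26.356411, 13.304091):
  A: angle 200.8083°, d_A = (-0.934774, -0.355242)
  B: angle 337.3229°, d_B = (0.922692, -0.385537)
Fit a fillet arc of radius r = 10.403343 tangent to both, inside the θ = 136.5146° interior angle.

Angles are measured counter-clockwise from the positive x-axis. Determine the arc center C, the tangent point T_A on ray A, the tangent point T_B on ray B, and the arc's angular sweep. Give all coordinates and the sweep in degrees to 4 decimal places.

bisector direction at 269.0656° = (-0.016308,-0.999867)
center distance |VC| = r/sin(θ/2) = 10.403343/sin(68.2573°) = 11.200159
C = V + |VC|·bis = (-26.5391,2.1054)
T_A = V + ((C−V)·d_A)·d_A = V + 4.1490·d_A = (-30.2348,11.8302)
T_B = V + ((C−V)·d_B)·d_B = V + 4.1490·d_B = (-22.5282,11.7045)
sweep = 180° − θ = 43.4854°

center=(-26.5391,2.1054) T_A=(-30.2348,11.8302) T_B=(-22.5282,11.7045) sweep=43.4854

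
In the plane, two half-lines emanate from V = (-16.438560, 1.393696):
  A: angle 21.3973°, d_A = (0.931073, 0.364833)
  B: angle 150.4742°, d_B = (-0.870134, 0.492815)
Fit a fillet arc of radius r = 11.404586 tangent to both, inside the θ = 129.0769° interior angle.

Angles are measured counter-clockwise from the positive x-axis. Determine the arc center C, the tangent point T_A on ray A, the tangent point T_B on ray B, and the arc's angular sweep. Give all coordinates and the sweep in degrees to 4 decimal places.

bisector direction at 85.9357° = (0.070875,0.997485)
center distance |VC| = r/sin(θ/2) = 11.404586/sin(64.5384°) = 12.631426
C = V + |VC|·bis = (-15.5433,13.9934)
T_A = V + ((C−V)·d_A)·d_A = V + 5.4303·d_A = (-11.3825,3.3749)
T_B = V + ((C−V)·d_B)·d_B = V + 5.4303·d_B = (-21.1637,4.0698)
sweep = 180° − θ = 50.9231°

center=(-15.5433,13.9934) T_A=(-11.3825,3.3749) T_B=(-21.1637,4.0698) sweep=50.9231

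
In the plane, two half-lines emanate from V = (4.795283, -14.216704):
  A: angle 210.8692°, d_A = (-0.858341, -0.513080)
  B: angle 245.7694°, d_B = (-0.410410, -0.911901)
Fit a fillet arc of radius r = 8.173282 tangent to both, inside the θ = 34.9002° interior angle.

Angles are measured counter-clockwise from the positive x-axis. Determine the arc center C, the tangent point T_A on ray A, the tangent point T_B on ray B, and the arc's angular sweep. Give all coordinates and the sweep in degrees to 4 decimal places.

center=(-13.3291,-34.5729) T_A=(-17.5227,-27.5574) T_B=(-5.8759,-37.9273) sweep=145.0998

bisector direction at 228.3193° = (-0.664979,-0.746862)
center distance |VC| = r/sin(θ/2) = 8.173282/sin(17.4501°) = 27.255623
C = V + |VC|·bis = (-13.3291,-34.5729)
T_A = V + ((C−V)·d_A)·d_A = V + 26.0013·d_A = (-17.5227,-27.5574)
T_B = V + ((C−V)·d_B)·d_B = V + 26.0013·d_B = (-5.8759,-37.9273)
sweep = 180° − θ = 145.0998°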